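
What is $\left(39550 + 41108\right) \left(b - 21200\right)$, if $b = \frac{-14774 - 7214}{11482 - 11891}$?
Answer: $- \frac{697595878296}{409} \approx -1.7056 \cdot 10^{9}$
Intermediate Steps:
$b = \frac{21988}{409}$ ($b = - \frac{21988}{-409} = \left(-21988\right) \left(- \frac{1}{409}\right) = \frac{21988}{409} \approx 53.76$)
$\left(39550 + 41108\right) \left(b - 21200\right) = \left(39550 + 41108\right) \left(\frac{21988}{409} - 21200\right) = 80658 \left(- \frac{8648812}{409}\right) = - \frac{697595878296}{409}$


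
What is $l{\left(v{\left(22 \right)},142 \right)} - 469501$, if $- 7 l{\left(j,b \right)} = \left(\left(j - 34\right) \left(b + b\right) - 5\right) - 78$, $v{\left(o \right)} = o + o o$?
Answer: $- \frac{3420472}{7} \approx -4.8864 \cdot 10^{5}$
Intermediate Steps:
$v{\left(o \right)} = o + o^{2}$
$l{\left(j,b \right)} = \frac{83}{7} - \frac{2 b \left(-34 + j\right)}{7}$ ($l{\left(j,b \right)} = - \frac{\left(\left(j - 34\right) \left(b + b\right) - 5\right) - 78}{7} = - \frac{\left(\left(-34 + j\right) 2 b - 5\right) - 78}{7} = - \frac{\left(2 b \left(-34 + j\right) - 5\right) - 78}{7} = - \frac{\left(-5 + 2 b \left(-34 + j\right)\right) - 78}{7} = - \frac{-83 + 2 b \left(-34 + j\right)}{7} = \frac{83}{7} - \frac{2 b \left(-34 + j\right)}{7}$)
$l{\left(v{\left(22 \right)},142 \right)} - 469501 = \left(\frac{83}{7} + \frac{68}{7} \cdot 142 - \frac{284 \cdot 22 \left(1 + 22\right)}{7}\right) - 469501 = \left(\frac{83}{7} + \frac{9656}{7} - \frac{284 \cdot 22 \cdot 23}{7}\right) - 469501 = \left(\frac{83}{7} + \frac{9656}{7} - \frac{284}{7} \cdot 506\right) - 469501 = \left(\frac{83}{7} + \frac{9656}{7} - \frac{143704}{7}\right) - 469501 = - \frac{133965}{7} - 469501 = - \frac{3420472}{7}$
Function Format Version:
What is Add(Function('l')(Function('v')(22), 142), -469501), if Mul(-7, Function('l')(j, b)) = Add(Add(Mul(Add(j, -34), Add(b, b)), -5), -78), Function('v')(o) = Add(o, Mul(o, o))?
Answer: Rational(-3420472, 7) ≈ -4.8864e+5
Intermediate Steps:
Function('v')(o) = Add(o, Pow(o, 2))
Function('l')(j, b) = Add(Rational(83, 7), Mul(Rational(-2, 7), b, Add(-34, j))) (Function('l')(j, b) = Mul(Rational(-1, 7), Add(Add(Mul(Add(j, -34), Add(b, b)), -5), -78)) = Mul(Rational(-1, 7), Add(Add(Mul(Add(-34, j), Mul(2, b)), -5), -78)) = Mul(Rational(-1, 7), Add(Add(Mul(2, b, Add(-34, j)), -5), -78)) = Mul(Rational(-1, 7), Add(Add(-5, Mul(2, b, Add(-34, j))), -78)) = Mul(Rational(-1, 7), Add(-83, Mul(2, b, Add(-34, j)))) = Add(Rational(83, 7), Mul(Rational(-2, 7), b, Add(-34, j))))
Add(Function('l')(Function('v')(22), 142), -469501) = Add(Add(Rational(83, 7), Mul(Rational(68, 7), 142), Mul(Rational(-2, 7), 142, Mul(22, Add(1, 22)))), -469501) = Add(Add(Rational(83, 7), Rational(9656, 7), Mul(Rational(-2, 7), 142, Mul(22, 23))), -469501) = Add(Add(Rational(83, 7), Rational(9656, 7), Mul(Rational(-2, 7), 142, 506)), -469501) = Add(Add(Rational(83, 7), Rational(9656, 7), Rational(-143704, 7)), -469501) = Add(Rational(-133965, 7), -469501) = Rational(-3420472, 7)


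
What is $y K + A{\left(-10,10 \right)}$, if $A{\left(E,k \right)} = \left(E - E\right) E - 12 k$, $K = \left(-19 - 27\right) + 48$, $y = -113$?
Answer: $-346$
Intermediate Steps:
$K = 2$ ($K = -46 + 48 = 2$)
$A{\left(E,k \right)} = - 12 k$ ($A{\left(E,k \right)} = 0 E - 12 k = 0 - 12 k = - 12 k$)
$y K + A{\left(-10,10 \right)} = \left(-113\right) 2 - 120 = -226 - 120 = -346$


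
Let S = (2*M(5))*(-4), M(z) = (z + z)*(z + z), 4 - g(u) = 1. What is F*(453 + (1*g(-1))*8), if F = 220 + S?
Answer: -276660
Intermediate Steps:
g(u) = 3 (g(u) = 4 - 1*1 = 4 - 1 = 3)
M(z) = 4*z² (M(z) = (2*z)*(2*z) = 4*z²)
S = -800 (S = (2*(4*5²))*(-4) = (2*(4*25))*(-4) = (2*100)*(-4) = 200*(-4) = -800)
F = -580 (F = 220 - 800 = -580)
F*(453 + (1*g(-1))*8) = -580*(453 + (1*3)*8) = -580*(453 + 3*8) = -580*(453 + 24) = -580*477 = -276660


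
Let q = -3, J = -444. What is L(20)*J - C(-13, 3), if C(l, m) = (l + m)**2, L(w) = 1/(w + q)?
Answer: -2144/17 ≈ -126.12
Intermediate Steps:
L(w) = 1/(-3 + w) (L(w) = 1/(w - 3) = 1/(-3 + w))
L(20)*J - C(-13, 3) = -444/(-3 + 20) - (-13 + 3)**2 = -444/17 - 1*(-10)**2 = (1/17)*(-444) - 1*100 = -444/17 - 100 = -2144/17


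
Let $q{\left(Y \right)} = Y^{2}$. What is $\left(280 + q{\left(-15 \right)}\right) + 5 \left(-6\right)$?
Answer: $475$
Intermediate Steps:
$\left(280 + q{\left(-15 \right)}\right) + 5 \left(-6\right) = \left(280 + \left(-15\right)^{2}\right) + 5 \left(-6\right) = \left(280 + 225\right) - 30 = 505 - 30 = 475$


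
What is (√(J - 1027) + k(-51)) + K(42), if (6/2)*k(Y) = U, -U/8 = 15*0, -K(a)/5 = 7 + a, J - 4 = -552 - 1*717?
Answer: -245 + 2*I*√573 ≈ -245.0 + 47.875*I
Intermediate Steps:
J = -1265 (J = 4 + (-552 - 1*717) = 4 + (-552 - 717) = 4 - 1269 = -1265)
K(a) = -35 - 5*a (K(a) = -5*(7 + a) = -35 - 5*a)
U = 0 (U = -120*0 = -8*0 = 0)
k(Y) = 0 (k(Y) = (⅓)*0 = 0)
(√(J - 1027) + k(-51)) + K(42) = (√(-1265 - 1027) + 0) + (-35 - 5*42) = (√(-2292) + 0) + (-35 - 210) = (2*I*√573 + 0) - 245 = 2*I*√573 - 245 = -245 + 2*I*√573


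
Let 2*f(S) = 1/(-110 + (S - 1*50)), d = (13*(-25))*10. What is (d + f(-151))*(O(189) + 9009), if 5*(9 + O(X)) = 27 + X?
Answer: -45702094608/1555 ≈ -2.9390e+7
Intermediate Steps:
d = -3250 (d = -325*10 = -3250)
f(S) = 1/(2*(-160 + S)) (f(S) = 1/(2*(-110 + (S - 1*50))) = 1/(2*(-110 + (S - 50))) = 1/(2*(-110 + (-50 + S))) = 1/(2*(-160 + S)))
O(X) = -18/5 + X/5 (O(X) = -9 + (27 + X)/5 = -9 + (27/5 + X/5) = -18/5 + X/5)
(d + f(-151))*(O(189) + 9009) = (-3250 + 1/(2*(-160 - 151)))*((-18/5 + (1/5)*189) + 9009) = (-3250 + (1/2)/(-311))*((-18/5 + 189/5) + 9009) = (-3250 + (1/2)*(-1/311))*(171/5 + 9009) = (-3250 - 1/622)*(45216/5) = -2021501/622*45216/5 = -45702094608/1555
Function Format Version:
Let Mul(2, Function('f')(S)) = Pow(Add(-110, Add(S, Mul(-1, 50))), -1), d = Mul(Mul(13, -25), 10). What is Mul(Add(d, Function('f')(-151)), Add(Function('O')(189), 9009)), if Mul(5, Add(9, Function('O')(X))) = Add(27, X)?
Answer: Rational(-45702094608, 1555) ≈ -2.9390e+7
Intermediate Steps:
d = -3250 (d = Mul(-325, 10) = -3250)
Function('f')(S) = Mul(Rational(1, 2), Pow(Add(-160, S), -1)) (Function('f')(S) = Mul(Rational(1, 2), Pow(Add(-110, Add(S, Mul(-1, 50))), -1)) = Mul(Rational(1, 2), Pow(Add(-110, Add(S, -50)), -1)) = Mul(Rational(1, 2), Pow(Add(-110, Add(-50, S)), -1)) = Mul(Rational(1, 2), Pow(Add(-160, S), -1)))
Function('O')(X) = Add(Rational(-18, 5), Mul(Rational(1, 5), X)) (Function('O')(X) = Add(-9, Mul(Rational(1, 5), Add(27, X))) = Add(-9, Add(Rational(27, 5), Mul(Rational(1, 5), X))) = Add(Rational(-18, 5), Mul(Rational(1, 5), X)))
Mul(Add(d, Function('f')(-151)), Add(Function('O')(189), 9009)) = Mul(Add(-3250, Mul(Rational(1, 2), Pow(Add(-160, -151), -1))), Add(Add(Rational(-18, 5), Mul(Rational(1, 5), 189)), 9009)) = Mul(Add(-3250, Mul(Rational(1, 2), Pow(-311, -1))), Add(Add(Rational(-18, 5), Rational(189, 5)), 9009)) = Mul(Add(-3250, Mul(Rational(1, 2), Rational(-1, 311))), Add(Rational(171, 5), 9009)) = Mul(Add(-3250, Rational(-1, 622)), Rational(45216, 5)) = Mul(Rational(-2021501, 622), Rational(45216, 5)) = Rational(-45702094608, 1555)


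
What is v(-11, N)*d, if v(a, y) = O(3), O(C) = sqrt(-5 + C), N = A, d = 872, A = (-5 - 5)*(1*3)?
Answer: 872*I*sqrt(2) ≈ 1233.2*I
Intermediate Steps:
A = -30 (A = -10*3 = -30)
N = -30
v(a, y) = I*sqrt(2) (v(a, y) = sqrt(-5 + 3) = sqrt(-2) = I*sqrt(2))
v(-11, N)*d = (I*sqrt(2))*872 = 872*I*sqrt(2)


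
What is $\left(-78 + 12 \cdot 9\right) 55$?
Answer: $1650$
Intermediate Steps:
$\left(-78 + 12 \cdot 9\right) 55 = \left(-78 + 108\right) 55 = 30 \cdot 55 = 1650$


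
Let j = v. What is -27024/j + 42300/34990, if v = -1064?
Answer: 12382212/465367 ≈ 26.607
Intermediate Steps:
j = -1064
-27024/j + 42300/34990 = -27024/(-1064) + 42300/34990 = -27024*(-1/1064) + 42300*(1/34990) = 3378/133 + 4230/3499 = 12382212/465367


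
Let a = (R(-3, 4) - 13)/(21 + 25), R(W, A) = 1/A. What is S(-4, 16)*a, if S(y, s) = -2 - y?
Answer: -51/92 ≈ -0.55435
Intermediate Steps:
a = -51/184 (a = (1/4 - 13)/(21 + 25) = (¼ - 13)/46 = -51/4*1/46 = -51/184 ≈ -0.27717)
S(-4, 16)*a = (-2 - 1*(-4))*(-51/184) = (-2 + 4)*(-51/184) = 2*(-51/184) = -51/92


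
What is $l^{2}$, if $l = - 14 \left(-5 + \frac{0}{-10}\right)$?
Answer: $4900$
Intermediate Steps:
$l = 70$ ($l = - 14 \left(-5 + 0 \left(- \frac{1}{10}\right)\right) = - 14 \left(-5 + 0\right) = \left(-14\right) \left(-5\right) = 70$)
$l^{2} = 70^{2} = 4900$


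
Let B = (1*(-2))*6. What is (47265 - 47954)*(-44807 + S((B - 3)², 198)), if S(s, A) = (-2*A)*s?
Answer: 92261923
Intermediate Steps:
B = -12 (B = -2*6 = -12)
S(s, A) = -2*A*s
(47265 - 47954)*(-44807 + S((B - 3)², 198)) = (47265 - 47954)*(-44807 - 2*198*(-12 - 3)²) = -689*(-44807 - 2*198*(-15)²) = -689*(-44807 - 2*198*225) = -689*(-44807 - 89100) = -689*(-133907) = 92261923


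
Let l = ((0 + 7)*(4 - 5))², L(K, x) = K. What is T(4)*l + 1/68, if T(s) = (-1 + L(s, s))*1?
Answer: 9997/68 ≈ 147.01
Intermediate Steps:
T(s) = -1 + s (T(s) = (-1 + s)*1 = -1 + s)
l = 49 (l = (7*(-1))² = (-7)² = 49)
T(4)*l + 1/68 = (-1 + 4)*49 + 1/68 = 3*49 + 1/68 = 147 + 1/68 = 9997/68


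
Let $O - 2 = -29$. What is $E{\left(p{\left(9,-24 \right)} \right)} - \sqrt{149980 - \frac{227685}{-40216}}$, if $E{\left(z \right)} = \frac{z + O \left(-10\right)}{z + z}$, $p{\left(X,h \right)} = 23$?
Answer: $\frac{293}{46} - \frac{\sqrt{60643952111710}}{20108} \approx -380.91$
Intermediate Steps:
$O = -27$ ($O = 2 - 29 = -27$)
$E{\left(z \right)} = \frac{270 + z}{2 z}$ ($E{\left(z \right)} = \frac{z - -270}{z + z} = \frac{z + 270}{2 z} = \left(270 + z\right) \frac{1}{2 z} = \frac{270 + z}{2 z}$)
$E{\left(p{\left(9,-24 \right)} \right)} - \sqrt{149980 - \frac{227685}{-40216}} = \frac{270 + 23}{2 \cdot 23} - \sqrt{149980 - \frac{227685}{-40216}} = \frac{1}{2} \cdot \frac{1}{23} \cdot 293 - \sqrt{149980 - - \frac{227685}{40216}} = \frac{293}{46} - \sqrt{149980 + \frac{227685}{40216}} = \frac{293}{46} - \sqrt{\frac{6031823365}{40216}} = \frac{293}{46} - \frac{\sqrt{60643952111710}}{20108}$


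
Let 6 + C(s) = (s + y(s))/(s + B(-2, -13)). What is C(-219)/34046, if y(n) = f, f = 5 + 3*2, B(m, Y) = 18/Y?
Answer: -7243/48770895 ≈ -0.00014851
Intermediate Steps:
f = 11 (f = 5 + 6 = 11)
y(n) = 11
C(s) = -6 + (11 + s)/(-18/13 + s) (C(s) = -6 + (s + 11)/(s + 18/(-13)) = -6 + (11 + s)/(s + 18*(-1/13)) = -6 + (11 + s)/(s - 18/13) = -6 + (11 + s)/(-18/13 + s))
C(-219)/34046 = ((251 - 65*(-219))/(-18 + 13*(-219)))/34046 = ((251 + 14235)/(-18 - 2847))*(1/34046) = (14486/(-2865))*(1/34046) = -1/2865*14486*(1/34046) = -14486/2865*1/34046 = -7243/48770895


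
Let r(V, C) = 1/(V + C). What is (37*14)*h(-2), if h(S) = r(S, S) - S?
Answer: 1813/2 ≈ 906.50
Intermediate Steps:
r(V, C) = 1/(C + V)
h(S) = 1/(2*S) - S (h(S) = 1/(S + S) - S = 1/(2*S) - S)
(37*14)*h(-2) = (37*14)*((1/2)/(-2) - 1*(-2)) = 518*((1/2)*(-1/2) + 2) = 518*(-1/4 + 2) = 518*(7/4) = 1813/2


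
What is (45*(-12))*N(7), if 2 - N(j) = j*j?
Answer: 25380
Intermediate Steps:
N(j) = 2 - j**2 (N(j) = 2 - j*j = 2 - j**2)
(45*(-12))*N(7) = (45*(-12))*(2 - 1*7**2) = -540*(2 - 1*49) = -540*(2 - 49) = -540*(-47) = 25380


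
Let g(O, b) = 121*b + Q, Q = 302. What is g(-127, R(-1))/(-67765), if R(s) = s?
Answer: -181/67765 ≈ -0.0026710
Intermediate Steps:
g(O, b) = 302 + 121*b (g(O, b) = 121*b + 302 = 302 + 121*b)
g(-127, R(-1))/(-67765) = (302 + 121*(-1))/(-67765) = (302 - 121)*(-1/67765) = 181*(-1/67765) = -181/67765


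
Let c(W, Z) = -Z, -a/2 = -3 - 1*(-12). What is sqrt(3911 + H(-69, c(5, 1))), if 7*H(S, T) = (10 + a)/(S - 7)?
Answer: sqrt(69181945)/133 ≈ 62.538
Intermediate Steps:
a = -18 (a = -2*(-3 - 1*(-12)) = -2*(-3 + 12) = -2*9 = -18)
H(S, T) = -8/(7*(-7 + S)) (H(S, T) = ((10 - 18)/(S - 7))/7 = (-8/(-7 + S))/7 = -8/(7*(-7 + S)))
sqrt(3911 + H(-69, c(5, 1))) = sqrt(3911 - 8/(-49 + 7*(-69))) = sqrt(3911 - 8/(-49 - 483)) = sqrt(3911 - 8/(-532)) = sqrt(3911 - 8*(-1/532)) = sqrt(3911 + 2/133) = sqrt(520165/133) = sqrt(69181945)/133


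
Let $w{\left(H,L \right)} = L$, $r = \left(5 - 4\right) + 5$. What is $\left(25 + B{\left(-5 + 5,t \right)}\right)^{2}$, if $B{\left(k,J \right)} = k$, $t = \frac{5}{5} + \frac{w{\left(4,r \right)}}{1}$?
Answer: $625$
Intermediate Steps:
$r = 6$ ($r = 1 + 5 = 6$)
$t = 7$ ($t = \frac{5}{5} + \frac{6}{1} = 5 \cdot \frac{1}{5} + 6 \cdot 1 = 1 + 6 = 7$)
$\left(25 + B{\left(-5 + 5,t \right)}\right)^{2} = \left(25 + \left(-5 + 5\right)\right)^{2} = \left(25 + 0\right)^{2} = 25^{2} = 625$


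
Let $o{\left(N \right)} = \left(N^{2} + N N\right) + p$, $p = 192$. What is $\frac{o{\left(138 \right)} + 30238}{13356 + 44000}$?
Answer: $\frac{34259}{28678} \approx 1.1946$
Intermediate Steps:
$o{\left(N \right)} = 192 + 2 N^{2}$ ($o{\left(N \right)} = \left(N^{2} + N N\right) + 192 = \left(N^{2} + N^{2}\right) + 192 = 2 N^{2} + 192 = 192 + 2 N^{2}$)
$\frac{o{\left(138 \right)} + 30238}{13356 + 44000} = \frac{\left(192 + 2 \cdot 138^{2}\right) + 30238}{13356 + 44000} = \frac{\left(192 + 2 \cdot 19044\right) + 30238}{57356} = \left(\left(192 + 38088\right) + 30238\right) \frac{1}{57356} = \left(38280 + 30238\right) \frac{1}{57356} = 68518 \cdot \frac{1}{57356} = \frac{34259}{28678}$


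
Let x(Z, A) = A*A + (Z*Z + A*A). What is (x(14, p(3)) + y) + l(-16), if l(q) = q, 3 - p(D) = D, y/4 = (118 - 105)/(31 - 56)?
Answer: 4448/25 ≈ 177.92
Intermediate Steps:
y = -52/25 (y = 4*((118 - 105)/(31 - 56)) = 4*(13/(-25)) = 4*(13*(-1/25)) = 4*(-13/25) = -52/25 ≈ -2.0800)
p(D) = 3 - D
x(Z, A) = Z**2 + 2*A**2 (x(Z, A) = A**2 + (Z**2 + A**2) = A**2 + (A**2 + Z**2) = Z**2 + 2*A**2)
(x(14, p(3)) + y) + l(-16) = ((14**2 + 2*(3 - 1*3)**2) - 52/25) - 16 = ((196 + 2*(3 - 3)**2) - 52/25) - 16 = ((196 + 2*0**2) - 52/25) - 16 = ((196 + 2*0) - 52/25) - 16 = ((196 + 0) - 52/25) - 16 = (196 - 52/25) - 16 = 4848/25 - 16 = 4448/25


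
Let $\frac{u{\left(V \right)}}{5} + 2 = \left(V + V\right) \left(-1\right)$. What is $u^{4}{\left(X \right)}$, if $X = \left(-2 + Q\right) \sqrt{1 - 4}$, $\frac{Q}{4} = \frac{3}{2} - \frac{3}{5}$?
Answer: $139024 - 427520 i \sqrt{3} \approx 1.3902 \cdot 10^{5} - 7.4049 \cdot 10^{5} i$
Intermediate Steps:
$Q = \frac{18}{5}$ ($Q = 4 \left(\frac{3}{2} - \frac{3}{5}\right) = 4 \cdot \frac{9}{10} = \frac{18}{5} \approx 3.6$)
$X = \frac{8 i \sqrt{3}}{5}$ ($X = \left(-2 + \frac{18}{5}\right) \sqrt{1 - 4} = \frac{8 \sqrt{-3}}{5} = \frac{8 i \sqrt{3}}{5} \approx 2.7713 i$)
$u{\left(V \right)} = -10 - 10 V$ ($u{\left(V \right)} = -10 + 5 \left(V + V\right) \left(-1\right) = -10 + 5 \cdot 2 V \left(-1\right) = -10 + 5 \left(- 2 V\right) = -10 - 10 V$)
$u^{4}{\left(X \right)} = \left(-10 - 10 \frac{8 i \sqrt{3}}{5}\right)^{4} = \left(-10 - 16 i \sqrt{3}\right)^{4}$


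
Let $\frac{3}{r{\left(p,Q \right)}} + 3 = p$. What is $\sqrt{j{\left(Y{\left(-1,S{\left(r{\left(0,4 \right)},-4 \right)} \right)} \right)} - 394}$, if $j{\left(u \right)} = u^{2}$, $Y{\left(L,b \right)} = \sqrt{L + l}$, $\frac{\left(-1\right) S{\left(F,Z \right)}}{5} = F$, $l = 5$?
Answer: $i \sqrt{390} \approx 19.748 i$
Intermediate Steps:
$r{\left(p,Q \right)} = \frac{3}{-3 + p}$
$S{\left(F,Z \right)} = - 5 F$
$Y{\left(L,b \right)} = \sqrt{5 + L}$ ($Y{\left(L,b \right)} = \sqrt{L + 5} = \sqrt{5 + L}$)
$\sqrt{j{\left(Y{\left(-1,S{\left(r{\left(0,4 \right)},-4 \right)} \right)} \right)} - 394} = \sqrt{\left(\sqrt{5 - 1}\right)^{2} - 394} = \sqrt{\left(\sqrt{4}\right)^{2} - 394} = \sqrt{2^{2} - 394} = \sqrt{4 - 394} = \sqrt{-390} = i \sqrt{390}$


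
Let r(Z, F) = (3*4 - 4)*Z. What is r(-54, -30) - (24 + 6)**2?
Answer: -1332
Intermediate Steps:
r(Z, F) = 8*Z (r(Z, F) = (12 - 4)*Z = 8*Z)
r(-54, -30) - (24 + 6)**2 = 8*(-54) - (24 + 6)**2 = -432 - 1*30**2 = -432 - 1*900 = -432 - 900 = -1332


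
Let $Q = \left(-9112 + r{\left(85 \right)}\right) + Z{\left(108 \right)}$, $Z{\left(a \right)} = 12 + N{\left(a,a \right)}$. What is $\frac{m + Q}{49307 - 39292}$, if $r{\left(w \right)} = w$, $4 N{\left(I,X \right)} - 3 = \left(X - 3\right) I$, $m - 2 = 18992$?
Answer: $\frac{51259}{40060} \approx 1.2796$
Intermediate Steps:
$m = 18994$ ($m = 2 + 18992 = 18994$)
$N{\left(I,X \right)} = \frac{3}{4} + \frac{I \left(-3 + X\right)}{4}$ ($N{\left(I,X \right)} = \frac{3}{4} + \frac{\left(X - 3\right) I}{4} = \frac{3}{4} + \frac{\left(-3 + X\right) I}{4} = \frac{3}{4} + \frac{I \left(-3 + X\right)}{4}$)
$Z{\left(a \right)} = \frac{51}{4} - \frac{3 a}{4} + \frac{a^{2}}{4}$ ($Z{\left(a \right)} = 12 + \left(\frac{3}{4} - \frac{3 a}{4} + \frac{a a}{4}\right) = 12 + \left(\frac{3}{4} - \frac{3 a}{4} + \frac{a^{2}}{4}\right) = \frac{51}{4} - \frac{3 a}{4} + \frac{a^{2}}{4}$)
$Q = - \frac{24717}{4}$ ($Q = \left(-9112 + 85\right) + \left(\frac{51}{4} - 81 + \frac{108^{2}}{4}\right) = -9027 + \left(\frac{51}{4} - 81 + \frac{1}{4} \cdot 11664\right) = -9027 + \left(\frac{51}{4} - 81 + 2916\right) = -9027 + \frac{11391}{4} = - \frac{24717}{4} \approx -6179.3$)
$\frac{m + Q}{49307 - 39292} = \frac{18994 - \frac{24717}{4}}{49307 - 39292} = \frac{51259}{4 \cdot 10015} = \frac{51259}{4} \cdot \frac{1}{10015} = \frac{51259}{40060}$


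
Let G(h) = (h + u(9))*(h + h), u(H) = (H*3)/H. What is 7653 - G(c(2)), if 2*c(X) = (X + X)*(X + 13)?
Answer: 5673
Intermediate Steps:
c(X) = X*(13 + X) (c(X) = ((X + X)*(X + 13))/2 = ((2*X)*(13 + X))/2 = (2*X*(13 + X))/2 = X*(13 + X))
u(H) = 3 (u(H) = (3*H)/H = 3)
G(h) = 2*h*(3 + h) (G(h) = (h + 3)*(h + h) = (3 + h)*(2*h) = 2*h*(3 + h))
7653 - G(c(2)) = 7653 - 2*2*(13 + 2)*(3 + 2*(13 + 2)) = 7653 - 2*2*15*(3 + 2*15) = 7653 - 2*30*(3 + 30) = 7653 - 2*30*33 = 7653 - 1*1980 = 7653 - 1980 = 5673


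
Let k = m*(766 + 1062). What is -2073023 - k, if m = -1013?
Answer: -221259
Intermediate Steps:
k = -1851764 (k = -1013*(766 + 1062) = -1013*1828 = -1851764)
-2073023 - k = -2073023 - 1*(-1851764) = -2073023 + 1851764 = -221259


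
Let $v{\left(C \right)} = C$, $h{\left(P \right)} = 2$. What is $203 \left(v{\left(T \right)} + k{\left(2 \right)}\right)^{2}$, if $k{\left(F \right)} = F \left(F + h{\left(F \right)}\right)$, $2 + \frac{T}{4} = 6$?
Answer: $116928$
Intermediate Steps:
$T = 16$ ($T = -8 + 4 \cdot 6 = -8 + 24 = 16$)
$k{\left(F \right)} = F \left(2 + F\right)$ ($k{\left(F \right)} = F \left(F + 2\right) = F \left(2 + F\right)$)
$203 \left(v{\left(T \right)} + k{\left(2 \right)}\right)^{2} = 203 \left(16 + 2 \left(2 + 2\right)\right)^{2} = 203 \left(16 + 2 \cdot 4\right)^{2} = 203 \left(16 + 8\right)^{2} = 203 \cdot 24^{2} = 203 \cdot 576 = 116928$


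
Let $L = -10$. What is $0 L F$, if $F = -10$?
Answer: $0$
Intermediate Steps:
$0 L F = 0 \left(-10\right) \left(-10\right) = 0 \left(-10\right) = 0$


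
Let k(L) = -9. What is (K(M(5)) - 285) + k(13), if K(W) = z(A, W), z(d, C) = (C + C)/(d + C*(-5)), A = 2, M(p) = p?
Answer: -6772/23 ≈ -294.43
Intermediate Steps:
z(d, C) = 2*C/(d - 5*C) (z(d, C) = (2*C)/(d - 5*C) = 2*C/(d - 5*C))
K(W) = 2*W/(2 - 5*W)
(K(M(5)) - 285) + k(13) = (-2*5/(-2 + 5*5) - 285) - 9 = (-2*5/(-2 + 25) - 285) - 9 = (-2*5/23 - 285) - 9 = (-2*5*1/23 - 285) - 9 = (-10/23 - 285) - 9 = -6565/23 - 9 = -6772/23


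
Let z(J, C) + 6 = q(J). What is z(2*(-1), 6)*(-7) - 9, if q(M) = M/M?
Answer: 26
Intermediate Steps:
q(M) = 1
z(J, C) = -5 (z(J, C) = -6 + 1 = -5)
z(2*(-1), 6)*(-7) - 9 = -5*(-7) - 9 = 35 - 9 = 26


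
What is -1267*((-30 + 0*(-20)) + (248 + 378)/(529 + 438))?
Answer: 35962528/967 ≈ 37190.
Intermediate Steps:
-1267*((-30 + 0*(-20)) + (248 + 378)/(529 + 438)) = -1267*((-30 + 0) + 626/967) = -1267*(-30 + 626*(1/967)) = -1267*(-30 + 626/967) = -1267*(-28384/967) = 35962528/967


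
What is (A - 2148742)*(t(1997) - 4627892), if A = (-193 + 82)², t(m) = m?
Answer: 9882859221795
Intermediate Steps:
A = 12321 (A = (-111)² = 12321)
(A - 2148742)*(t(1997) - 4627892) = (12321 - 2148742)*(1997 - 4627892) = -2136421*(-4625895) = 9882859221795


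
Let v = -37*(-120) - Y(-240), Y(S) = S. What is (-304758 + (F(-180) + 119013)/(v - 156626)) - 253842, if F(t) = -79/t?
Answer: -15277887830419/27350280 ≈ -5.5860e+5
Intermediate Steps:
v = 4680 (v = -37*(-120) - 1*(-240) = 4440 + 240 = 4680)
(-304758 + (F(-180) + 119013)/(v - 156626)) - 253842 = (-304758 + (-79/(-180) + 119013)/(4680 - 156626)) - 253842 = (-304758 + (-79*(-1/180) + 119013)/(-151946)) - 253842 = (-304758 + (79/180 + 119013)*(-1/151946)) - 253842 = (-304758 + (21422419/180)*(-1/151946)) - 253842 = (-304758 - 21422419/27350280) - 253842 = -8335238054659/27350280 - 253842 = -15277887830419/27350280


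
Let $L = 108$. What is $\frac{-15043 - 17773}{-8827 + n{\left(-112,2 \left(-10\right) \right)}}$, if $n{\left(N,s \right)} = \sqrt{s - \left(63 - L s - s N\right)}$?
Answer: $\frac{72416708}{19478983} + \frac{8204 i \sqrt{3}}{19478983} \approx 3.7177 + 0.00072949 i$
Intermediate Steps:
$n{\left(N,s \right)} = \sqrt{-63 + 109 s + N s}$ ($n{\left(N,s \right)} = \sqrt{s - \left(63 - 108 s - s N\right)} = \sqrt{s - \left(63 - 108 s - N s\right)} = \sqrt{s + \left(-63 + 108 s + N s\right)} = \sqrt{-63 + 109 s + N s}$)
$\frac{-15043 - 17773}{-8827 + n{\left(-112,2 \left(-10\right) \right)}} = \frac{-15043 - 17773}{-8827 + \sqrt{-63 + 109 \cdot 2 \left(-10\right) - 112 \cdot 2 \left(-10\right)}} = - \frac{32816}{-8827 + \sqrt{-63 + 109 \left(-20\right) - -2240}} = - \frac{32816}{-8827 + \sqrt{-63 - 2180 + 2240}} = - \frac{32816}{-8827 + \sqrt{-3}} = - \frac{32816}{-8827 + i \sqrt{3}}$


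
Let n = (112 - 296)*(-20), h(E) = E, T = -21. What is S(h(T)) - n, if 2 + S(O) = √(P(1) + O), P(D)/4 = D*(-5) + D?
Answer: -3682 + I*√37 ≈ -3682.0 + 6.0828*I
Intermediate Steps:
P(D) = -16*D (P(D) = 4*(D*(-5) + D) = 4*(-5*D + D) = 4*(-4*D) = -16*D)
S(O) = -2 + √(-16 + O) (S(O) = -2 + √(-16*1 + O) = -2 + √(-16 + O))
n = 3680 (n = -184*(-20) = 3680)
S(h(T)) - n = (-2 + √(-16 - 21)) - 1*3680 = (-2 + √(-37)) - 3680 = (-2 + I*√37) - 3680 = -3682 + I*√37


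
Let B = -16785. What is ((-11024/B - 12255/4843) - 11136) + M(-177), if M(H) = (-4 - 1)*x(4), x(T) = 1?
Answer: -905801471398/81289755 ≈ -11143.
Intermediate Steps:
M(H) = -5 (M(H) = (-4 - 1)*1 = -5*1 = -5)
((-11024/B - 12255/4843) - 11136) + M(-177) = ((-11024/(-16785) - 12255/4843) - 11136) - 5 = ((-11024*(-1/16785) - 12255*1/4843) - 11136) - 5 = ((11024/16785 - 12255/4843) - 11136) - 5 = (-152310943/81289755 - 11136) - 5 = -905395022623/81289755 - 5 = -905801471398/81289755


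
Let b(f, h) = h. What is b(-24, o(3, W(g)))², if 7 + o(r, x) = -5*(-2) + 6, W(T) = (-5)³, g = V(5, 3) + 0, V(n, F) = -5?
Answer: 81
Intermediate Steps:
g = -5 (g = -5 + 0 = -5)
W(T) = -125
o(r, x) = 9 (o(r, x) = -7 + (-5*(-2) + 6) = -7 + (10 + 6) = -7 + 16 = 9)
b(-24, o(3, W(g)))² = 9² = 81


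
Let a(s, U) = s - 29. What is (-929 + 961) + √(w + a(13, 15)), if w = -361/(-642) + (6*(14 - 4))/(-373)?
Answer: 32 + I*√894482857518/239466 ≈ 32.0 + 3.9495*I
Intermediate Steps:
a(s, U) = -29 + s
w = 96133/239466 (w = -361*(-1/642) + (6*10)*(-1/373) = 361/642 + 60*(-1/373) = 361/642 - 60/373 = 96133/239466 ≈ 0.40145)
(-929 + 961) + √(w + a(13, 15)) = (-929 + 961) + √(96133/239466 + (-29 + 13)) = 32 + √(96133/239466 - 16) = 32 + √(-3735323/239466) = 32 + I*√894482857518/239466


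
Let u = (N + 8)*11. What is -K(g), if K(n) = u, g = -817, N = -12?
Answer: 44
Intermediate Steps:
u = -44 (u = (-12 + 8)*11 = -4*11 = -44)
K(n) = -44
-K(g) = -1*(-44) = 44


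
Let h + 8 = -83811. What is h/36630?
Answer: -83819/36630 ≈ -2.2883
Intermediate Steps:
h = -83819 (h = -8 - 83811 = -83819)
h/36630 = -83819/36630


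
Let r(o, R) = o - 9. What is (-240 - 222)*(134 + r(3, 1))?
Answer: -59136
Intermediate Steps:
r(o, R) = -9 + o
(-240 - 222)*(134 + r(3, 1)) = (-240 - 222)*(134 + (-9 + 3)) = -462*(134 - 6) = -462*128 = -59136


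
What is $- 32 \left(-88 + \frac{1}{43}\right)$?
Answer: $\frac{121056}{43} \approx 2815.3$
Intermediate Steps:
$- 32 \left(-88 + \frac{1}{43}\right) = \left(-32\right) \left(- \frac{3783}{43}\right) = \frac{121056}{43}$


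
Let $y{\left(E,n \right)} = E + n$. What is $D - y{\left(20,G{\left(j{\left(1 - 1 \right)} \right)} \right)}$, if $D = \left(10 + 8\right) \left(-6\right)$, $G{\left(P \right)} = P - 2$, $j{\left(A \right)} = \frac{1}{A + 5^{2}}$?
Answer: $- \frac{3151}{25} \approx -126.04$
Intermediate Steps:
$j{\left(A \right)} = \frac{1}{25 + A}$ ($j{\left(A \right)} = \frac{1}{A + 25} = \frac{1}{25 + A}$)
$G{\left(P \right)} = -2 + P$ ($G{\left(P \right)} = P - 2 = -2 + P$)
$D = -108$ ($D = 18 \left(-6\right) = -108$)
$D - y{\left(20,G{\left(j{\left(1 - 1 \right)} \right)} \right)} = -108 - \left(20 - \left(2 - \frac{1}{25 + \left(1 - 1\right)}\right)\right) = -108 - \left(20 - \left(2 - \frac{1}{25 + 0}\right)\right) = -108 - \left(20 - \left(2 - \frac{1}{25}\right)\right) = -108 - \left(20 + \left(-2 + \frac{1}{25}\right)\right) = -108 - \left(20 - \frac{49}{25}\right) = -108 - \frac{451}{25} = - \frac{3151}{25}$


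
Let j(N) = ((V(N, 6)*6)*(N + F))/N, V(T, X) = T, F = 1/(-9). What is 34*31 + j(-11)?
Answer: 2962/3 ≈ 987.33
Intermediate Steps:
F = -1/9 ≈ -0.11111
j(N) = -2/3 + 6*N (j(N) = ((N*6)*(N - 1/9))/N = ((6*N)*(-1/9 + N))/N = (6*N*(-1/9 + N))/N = -2/3 + 6*N)
34*31 + j(-11) = 34*31 + (-2/3 + 6*(-11)) = 1054 + (-2/3 - 66) = 1054 - 200/3 = 2962/3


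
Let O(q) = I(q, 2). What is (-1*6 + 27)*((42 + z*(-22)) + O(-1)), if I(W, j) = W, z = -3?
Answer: 2247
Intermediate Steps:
O(q) = q
(-1*6 + 27)*((42 + z*(-22)) + O(-1)) = (-1*6 + 27)*((42 - 3*(-22)) - 1) = (-6 + 27)*((42 + 66) - 1) = 21*(108 - 1) = 21*107 = 2247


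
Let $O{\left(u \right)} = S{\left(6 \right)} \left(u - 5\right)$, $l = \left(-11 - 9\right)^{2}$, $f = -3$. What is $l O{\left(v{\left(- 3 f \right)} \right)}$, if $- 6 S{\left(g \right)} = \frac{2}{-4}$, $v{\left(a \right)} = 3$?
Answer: $- \frac{200}{3} \approx -66.667$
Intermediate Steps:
$S{\left(g \right)} = \frac{1}{12}$ ($S{\left(g \right)} = - \frac{2 \frac{1}{-4}}{6} = - \frac{2 \left(- \frac{1}{4}\right)}{6} = \left(- \frac{1}{6}\right) \left(- \frac{1}{2}\right) = \frac{1}{12}$)
$l = 400$ ($l = \left(-20\right)^{2} = 400$)
$O{\left(u \right)} = - \frac{5}{12} + \frac{u}{12}$ ($O{\left(u \right)} = \frac{u - 5}{12} = \frac{-5 + u}{12} = - \frac{5}{12} + \frac{u}{12}$)
$l O{\left(v{\left(- 3 f \right)} \right)} = 400 \left(- \frac{5}{12} + \frac{1}{12} \cdot 3\right) = 400 \left(- \frac{5}{12} + \frac{1}{4}\right) = 400 \left(- \frac{1}{6}\right) = - \frac{200}{3}$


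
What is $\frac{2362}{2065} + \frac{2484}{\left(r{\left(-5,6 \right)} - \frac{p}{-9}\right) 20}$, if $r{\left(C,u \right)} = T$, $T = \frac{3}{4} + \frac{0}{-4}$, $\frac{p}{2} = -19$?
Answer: $- \frac{8937778}{258125} \approx -34.626$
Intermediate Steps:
$p = -38$ ($p = 2 \left(-19\right) = -38$)
$T = \frac{3}{4}$ ($T = 3 \cdot \frac{1}{4} + 0 \left(- \frac{1}{4}\right) = \frac{3}{4} + 0 = \frac{3}{4} \approx 0.75$)
$r{\left(C,u \right)} = \frac{3}{4}$
$\frac{2362}{2065} + \frac{2484}{\left(r{\left(-5,6 \right)} - \frac{p}{-9}\right) 20} = \frac{2362}{2065} + \frac{2484}{\left(\frac{3}{4} - - \frac{38}{-9}\right) 20} = 2362 \cdot \frac{1}{2065} + \frac{2484}{\left(\frac{3}{4} - \left(-38\right) \left(- \frac{1}{9}\right)\right) 20} = \frac{2362}{2065} + \frac{2484}{\left(\frac{3}{4} - \frac{38}{9}\right) 20} = \frac{2362}{2065} + \frac{2484}{\left(- \frac{125}{36}\right) 20} = \frac{2362}{2065} + \frac{2484}{- \frac{625}{9}} = \frac{2362}{2065} + 2484 \left(- \frac{9}{625}\right) = \frac{2362}{2065} - \frac{22356}{625} = - \frac{8937778}{258125}$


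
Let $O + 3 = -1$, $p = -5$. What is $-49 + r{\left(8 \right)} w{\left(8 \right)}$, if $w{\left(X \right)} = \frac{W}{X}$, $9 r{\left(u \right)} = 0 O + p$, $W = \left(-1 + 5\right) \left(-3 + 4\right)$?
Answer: $- \frac{887}{18} \approx -49.278$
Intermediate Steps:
$O = -4$ ($O = -3 - 1 = -4$)
$W = 4$ ($W = 4 \cdot 1 = 4$)
$r{\left(u \right)} = - \frac{5}{9}$ ($r{\left(u \right)} = \frac{0 \left(-4\right) - 5}{9} = \frac{0 - 5}{9} = \frac{1}{9} \left(-5\right) = - \frac{5}{9}$)
$w{\left(X \right)} = \frac{4}{X}$
$-49 + r{\left(8 \right)} w{\left(8 \right)} = -49 - \frac{5 \cdot \frac{4}{8}}{9} = -49 - \frac{5 \cdot 4 \cdot \frac{1}{8}}{9} = -49 - \frac{5}{18} = - \frac{887}{18}$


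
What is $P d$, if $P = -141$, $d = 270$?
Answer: $-38070$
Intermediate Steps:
$P d = \left(-141\right) 270 = -38070$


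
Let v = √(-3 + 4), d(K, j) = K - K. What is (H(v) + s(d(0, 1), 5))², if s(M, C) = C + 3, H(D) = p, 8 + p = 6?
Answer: 36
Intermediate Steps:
d(K, j) = 0
v = 1 (v = √1 = 1)
p = -2 (p = -8 + 6 = -2)
H(D) = -2
s(M, C) = 3 + C
(H(v) + s(d(0, 1), 5))² = (-2 + (3 + 5))² = (-2 + 8)² = 6² = 36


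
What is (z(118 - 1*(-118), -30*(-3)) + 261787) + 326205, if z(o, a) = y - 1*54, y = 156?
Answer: 588094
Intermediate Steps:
z(o, a) = 102 (z(o, a) = 156 - 1*54 = 156 - 54 = 102)
(z(118 - 1*(-118), -30*(-3)) + 261787) + 326205 = (102 + 261787) + 326205 = 261889 + 326205 = 588094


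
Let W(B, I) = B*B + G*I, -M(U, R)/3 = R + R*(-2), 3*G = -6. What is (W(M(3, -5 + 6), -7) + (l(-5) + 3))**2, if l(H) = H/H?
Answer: 729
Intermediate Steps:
G = -2 (G = (1/3)*(-6) = -2)
M(U, R) = 3*R (M(U, R) = -3*(R + R*(-2)) = -3*(R - 2*R) = -(-3)*R = 3*R)
l(H) = 1
W(B, I) = B**2 - 2*I (W(B, I) = B*B - 2*I = B**2 - 2*I)
(W(M(3, -5 + 6), -7) + (l(-5) + 3))**2 = (((3*(-5 + 6))**2 - 2*(-7)) + (1 + 3))**2 = (((3*1)**2 + 14) + 4)**2 = ((3**2 + 14) + 4)**2 = ((9 + 14) + 4)**2 = (23 + 4)**2 = 27**2 = 729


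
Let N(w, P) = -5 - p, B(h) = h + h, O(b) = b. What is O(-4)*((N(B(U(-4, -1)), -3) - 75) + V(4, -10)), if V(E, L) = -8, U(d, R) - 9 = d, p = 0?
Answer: 352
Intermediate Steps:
U(d, R) = 9 + d
B(h) = 2*h
N(w, P) = -5 (N(w, P) = -5 - 1*0 = -5 + 0 = -5)
O(-4)*((N(B(U(-4, -1)), -3) - 75) + V(4, -10)) = -4*((-5 - 75) - 8) = -4*(-80 - 8) = -4*(-88) = 352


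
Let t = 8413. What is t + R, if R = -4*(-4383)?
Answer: 25945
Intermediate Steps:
R = 17532
t + R = 8413 + 17532 = 25945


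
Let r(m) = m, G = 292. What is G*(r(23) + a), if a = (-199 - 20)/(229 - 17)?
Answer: 339961/53 ≈ 6414.4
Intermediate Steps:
a = -219/212 ≈ -1.0330
G*(r(23) + a) = 292*(23 - 219/212) = 292*(4657/212) = 339961/53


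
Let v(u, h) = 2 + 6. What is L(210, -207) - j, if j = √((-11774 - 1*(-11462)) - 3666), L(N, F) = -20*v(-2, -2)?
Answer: -160 - 3*I*√442 ≈ -160.0 - 63.071*I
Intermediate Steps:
v(u, h) = 8
L(N, F) = -160 (L(N, F) = -20*8 = -160)
j = 3*I*√442 (j = √((-11774 + 11462) - 3666) = √(-312 - 3666) = √(-3978) = 3*I*√442 ≈ 63.071*I)
L(210, -207) - j = -160 - 3*I*√442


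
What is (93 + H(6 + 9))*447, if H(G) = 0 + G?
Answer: 48276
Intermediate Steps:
H(G) = G
(93 + H(6 + 9))*447 = (93 + (6 + 9))*447 = (93 + 15)*447 = 108*447 = 48276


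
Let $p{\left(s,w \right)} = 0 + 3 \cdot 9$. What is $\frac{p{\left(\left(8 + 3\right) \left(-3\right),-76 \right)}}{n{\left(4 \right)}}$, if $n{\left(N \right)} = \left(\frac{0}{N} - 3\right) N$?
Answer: $- \frac{9}{4} \approx -2.25$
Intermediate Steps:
$p{\left(s,w \right)} = 27$ ($p{\left(s,w \right)} = 0 + 27 = 27$)
$n{\left(N \right)} = - 3 N$ ($n{\left(N \right)} = \left(0 - 3\right) N = - 3 N$)
$\frac{p{\left(\left(8 + 3\right) \left(-3\right),-76 \right)}}{n{\left(4 \right)}} = \frac{27}{\left(-3\right) 4} = \frac{27}{-12} = 27 \left(- \frac{1}{12}\right) = - \frac{9}{4}$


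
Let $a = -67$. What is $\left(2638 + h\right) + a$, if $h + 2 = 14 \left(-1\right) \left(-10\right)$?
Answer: $2709$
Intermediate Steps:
$h = 138$ ($h = -2 + 14 \left(-1\right) \left(-10\right) = -2 - -140 = -2 + 140 = 138$)
$\left(2638 + h\right) + a = \left(2638 + 138\right) - 67 = 2776 - 67 = 2709$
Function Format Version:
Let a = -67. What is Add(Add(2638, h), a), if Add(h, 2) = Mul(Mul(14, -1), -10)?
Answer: 2709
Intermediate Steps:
h = 138 (h = Add(-2, Mul(Mul(14, -1), -10)) = Add(-2, Mul(-14, -10)) = Add(-2, 140) = 138)
Add(Add(2638, h), a) = Add(Add(2638, 138), -67) = Add(2776, -67) = 2709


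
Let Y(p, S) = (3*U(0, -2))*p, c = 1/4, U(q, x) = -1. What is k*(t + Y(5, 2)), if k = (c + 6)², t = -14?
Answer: -18125/16 ≈ -1132.8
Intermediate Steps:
c = ¼ ≈ 0.25000
Y(p, S) = -3*p (Y(p, S) = (3*(-1))*p = -3*p)
k = 625/16 (k = (¼ + 6)² = (25/4)² = 625/16 ≈ 39.063)
k*(t + Y(5, 2)) = 625*(-14 - 3*5)/16 = 625*(-14 - 15)/16 = (625/16)*(-29) = -18125/16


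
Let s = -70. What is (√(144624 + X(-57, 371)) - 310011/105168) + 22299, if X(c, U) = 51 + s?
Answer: 781610407/35056 + √144605 ≈ 22676.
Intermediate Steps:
X(c, U) = -19 (X(c, U) = 51 - 70 = -19)
(√(144624 + X(-57, 371)) - 310011/105168) + 22299 = (√(144624 - 19) - 310011/105168) + 22299 = (√144605 - 310011*1/105168) + 22299 = (√144605 - 103337/35056) + 22299 = (-103337/35056 + √144605) + 22299 = 781610407/35056 + √144605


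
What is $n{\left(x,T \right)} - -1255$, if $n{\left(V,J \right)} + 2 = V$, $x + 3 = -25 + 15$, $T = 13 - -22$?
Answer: $1240$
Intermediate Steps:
$T = 35$ ($T = 13 + 22 = 35$)
$x = -13$ ($x = -3 + \left(-25 + 15\right) = -3 - 10 = -13$)
$n{\left(V,J \right)} = -2 + V$
$n{\left(x,T \right)} - -1255 = \left(-2 - 13\right) - -1255 = -15 + 1255 = 1240$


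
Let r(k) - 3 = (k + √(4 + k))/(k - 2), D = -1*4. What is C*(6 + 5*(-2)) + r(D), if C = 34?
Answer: -397/3 ≈ -132.33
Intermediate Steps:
D = -4
r(k) = 3 + (k + √(4 + k))/(-2 + k) (r(k) = 3 + (k + √(4 + k))/(k - 2) = 3 + (k + √(4 + k))/(-2 + k))
C*(6 + 5*(-2)) + r(D) = 34*(6 + 5*(-2)) + (-6 + √(4 - 4) + 4*(-4))/(-2 - 4) = 34*(6 - 10) + (-6 + √0 - 16)/(-6) = 34*(-4) - (-6 + 0 - 16)/6 = -136 - ⅙*(-22) = -136 + 11/3 = -397/3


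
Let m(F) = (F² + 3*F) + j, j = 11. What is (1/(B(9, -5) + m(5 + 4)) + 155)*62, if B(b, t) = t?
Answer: 547801/57 ≈ 9610.5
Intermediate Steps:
m(F) = 11 + F² + 3*F (m(F) = (F² + 3*F) + 11 = 11 + F² + 3*F)
(1/(B(9, -5) + m(5 + 4)) + 155)*62 = (1/(-5 + (11 + (5 + 4)² + 3*(5 + 4))) + 155)*62 = (1/(-5 + (11 + 9² + 3*9)) + 155)*62 = (1/(-5 + (11 + 81 + 27)) + 155)*62 = (1/(-5 + 119) + 155)*62 = (1/114 + 155)*62 = (17671/114)*62 = 547801/57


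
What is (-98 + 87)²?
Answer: 121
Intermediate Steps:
(-98 + 87)² = (-11)² = 121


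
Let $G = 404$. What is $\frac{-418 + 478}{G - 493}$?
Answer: $- \frac{60}{89} \approx -0.67416$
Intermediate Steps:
$\frac{-418 + 478}{G - 493} = \frac{-418 + 478}{404 - 493} = \frac{60}{-89} = 60 \left(- \frac{1}{89}\right) = - \frac{60}{89}$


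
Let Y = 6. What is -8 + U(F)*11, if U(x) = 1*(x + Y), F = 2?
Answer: 80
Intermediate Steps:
U(x) = 6 + x (U(x) = 1*(x + 6) = 1*(6 + x) = 6 + x)
-8 + U(F)*11 = -8 + (6 + 2)*11 = -8 + 8*11 = -8 + 88 = 80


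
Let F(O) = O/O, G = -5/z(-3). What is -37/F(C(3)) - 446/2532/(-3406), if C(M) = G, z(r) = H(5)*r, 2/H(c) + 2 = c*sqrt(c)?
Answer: -159543629/4311996 ≈ -37.000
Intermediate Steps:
H(c) = 2/(-2 + c**(3/2)) (H(c) = 2/(-2 + c*sqrt(c)) = 2/(-2 + c**(3/2)))
z(r) = 2*r/(-2 + 5*sqrt(5)) (z(r) = (2/(-2 + 5**(3/2)))*r = (2/(-2 + 5*sqrt(5)))*r = 2*r/(-2 + 5*sqrt(5)))
G = -5/(-12/121 - 30*sqrt(5)/121) (G = -5/((4/121)*(-3) + (10/121)*(-3)*sqrt(5)) = -5/(-12/121 - 30*sqrt(5)/121) ≈ 7.6503)
C(M) = -5/3 + 25*sqrt(5)/6
F(O) = 1
-37/F(C(3)) - 446/2532/(-3406) = -37/1 - 446/2532/(-3406) = -37*1 - 446*1/2532*(-1/3406) = -37 - 223/1266*(-1/3406) = -37 + 223/4311996 = -159543629/4311996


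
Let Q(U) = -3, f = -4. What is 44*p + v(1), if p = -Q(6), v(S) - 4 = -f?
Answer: 140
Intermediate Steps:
v(S) = 8 (v(S) = 4 - 1*(-4) = 4 + 4 = 8)
p = 3 (p = -1*(-3) = 3)
44*p + v(1) = 44*3 + 8 = 132 + 8 = 140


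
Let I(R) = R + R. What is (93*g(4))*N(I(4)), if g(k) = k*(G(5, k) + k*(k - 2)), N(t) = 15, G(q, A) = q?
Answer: 72540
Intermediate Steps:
I(R) = 2*R
g(k) = k*(5 + k*(-2 + k)) (g(k) = k*(5 + k*(k - 2)) = k*(5 + k*(-2 + k)))
(93*g(4))*N(I(4)) = (93*(4*(5 + 4**2 - 2*4)))*15 = (93*(4*(5 + 16 - 8)))*15 = (93*(4*13))*15 = (93*52)*15 = 4836*15 = 72540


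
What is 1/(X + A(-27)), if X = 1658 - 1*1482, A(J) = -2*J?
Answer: 1/230 ≈ 0.0043478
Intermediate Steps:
X = 176 (X = 1658 - 1482 = 176)
1/(X + A(-27)) = 1/(176 - 2*(-27)) = 1/(176 + 54) = 1/230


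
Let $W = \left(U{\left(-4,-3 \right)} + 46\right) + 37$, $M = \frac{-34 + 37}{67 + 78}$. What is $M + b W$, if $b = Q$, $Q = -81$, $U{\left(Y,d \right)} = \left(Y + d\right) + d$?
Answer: $- \frac{857382}{145} \approx -5913.0$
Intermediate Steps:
$U{\left(Y,d \right)} = Y + 2 d$
$M = \frac{3}{145} \approx 0.02069$
$W = 73$ ($W = \left(\left(-4 + 2 \left(-3\right)\right) + 46\right) + 37 = \left(\left(-4 - 6\right) + 46\right) + 37 = \left(-10 + 46\right) + 37 = 36 + 37 = 73$)
$b = -81$
$M + b W = \frac{3}{145} - 5913 = - \frac{857382}{145}$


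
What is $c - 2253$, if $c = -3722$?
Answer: $-5975$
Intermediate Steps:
$c - 2253 = -3722 - 2253 = -5975$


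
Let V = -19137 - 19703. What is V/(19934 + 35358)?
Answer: -9710/13823 ≈ -0.70245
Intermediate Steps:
V = -38840
V/(19934 + 35358) = -38840/(19934 + 35358) = -38840/55292 = -38840*1/55292 = -9710/13823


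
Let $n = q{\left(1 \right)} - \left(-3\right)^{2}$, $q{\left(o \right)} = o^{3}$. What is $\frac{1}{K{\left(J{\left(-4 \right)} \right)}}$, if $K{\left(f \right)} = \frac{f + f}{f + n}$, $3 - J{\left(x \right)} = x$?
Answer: $- \frac{1}{14} \approx -0.071429$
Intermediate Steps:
$n = -8$ ($n = 1^{3} - \left(-3\right)^{2} = 1 - 9 = -8$)
$J{\left(x \right)} = 3 - x$
$K{\left(f \right)} = \frac{2 f}{-8 + f}$ ($K{\left(f \right)} = \frac{f + f}{f - 8} = \frac{2 f}{-8 + f}$)
$\frac{1}{K{\left(J{\left(-4 \right)} \right)}} = \frac{1}{2 \left(3 - -4\right) \frac{1}{-8 + \left(3 - -4\right)}} = \frac{1}{2 \left(3 + 4\right) \frac{1}{-8 + \left(3 + 4\right)}} = \frac{1}{2 \cdot 7 \frac{1}{-8 + 7}} = \frac{1}{2 \cdot 7 \frac{1}{-1}} = \frac{1}{2 \cdot 7 \left(-1\right)} = \frac{1}{-14} = - \frac{1}{14}$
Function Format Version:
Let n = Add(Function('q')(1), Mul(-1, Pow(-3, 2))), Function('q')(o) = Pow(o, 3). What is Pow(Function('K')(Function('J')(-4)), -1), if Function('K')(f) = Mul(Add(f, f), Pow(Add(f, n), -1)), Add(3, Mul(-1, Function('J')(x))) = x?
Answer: Rational(-1, 14) ≈ -0.071429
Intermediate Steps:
n = -8 (n = Add(Pow(1, 3), Mul(-1, Pow(-3, 2))) = Add(1, Mul(-1, 9)) = Add(1, -9) = -8)
Function('J')(x) = Add(3, Mul(-1, x))
Function('K')(f) = Mul(2, f, Pow(Add(-8, f), -1)) (Function('K')(f) = Mul(Add(f, f), Pow(Add(f, -8), -1)) = Mul(Mul(2, f), Pow(Add(-8, f), -1)) = Mul(2, f, Pow(Add(-8, f), -1)))
Pow(Function('K')(Function('J')(-4)), -1) = Pow(Mul(2, Add(3, Mul(-1, -4)), Pow(Add(-8, Add(3, Mul(-1, -4))), -1)), -1) = Pow(Mul(2, Add(3, 4), Pow(Add(-8, Add(3, 4)), -1)), -1) = Pow(Mul(2, 7, Pow(Add(-8, 7), -1)), -1) = Pow(Mul(2, 7, Pow(-1, -1)), -1) = Pow(Mul(2, 7, -1), -1) = Pow(-14, -1) = Rational(-1, 14)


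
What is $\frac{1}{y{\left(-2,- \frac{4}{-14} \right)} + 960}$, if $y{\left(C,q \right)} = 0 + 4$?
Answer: $\frac{1}{964} \approx 0.0010373$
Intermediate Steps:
$y{\left(C,q \right)} = 4$
$\frac{1}{y{\left(-2,- \frac{4}{-14} \right)} + 960} = \frac{1}{4 + 960} = \frac{1}{964}$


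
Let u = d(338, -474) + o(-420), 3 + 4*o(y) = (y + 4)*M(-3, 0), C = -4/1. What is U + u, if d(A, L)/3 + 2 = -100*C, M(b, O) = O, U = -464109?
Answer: -1851663/4 ≈ -4.6292e+5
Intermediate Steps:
C = -4 (C = -4*1 = -4)
o(y) = -¾ (o(y) = -¾ + ((y + 4)*0)/4 = -¾ + ((4 + y)*0)/4 = -¾ + (¼)*0 = -¾ + 0 = -¾)
d(A, L) = 1194 (d(A, L) = -6 + 3*(-100*(-4)) = -6 + 3*400 = -6 + 1200 = 1194)
u = 4773/4 (u = 1194 - ¾ = 4773/4 ≈ 1193.3)
U + u = -464109 + 4773/4 = -1851663/4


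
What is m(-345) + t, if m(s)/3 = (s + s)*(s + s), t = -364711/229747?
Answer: 14267272843/9989 ≈ 1.4283e+6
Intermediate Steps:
t = -15857/9989 (t = -364711*1/229747 = -15857/9989 ≈ -1.5874)
m(s) = 12*s**2 (m(s) = 3*((s + s)*(s + s)) = 3*((2*s)*(2*s)) = 3*(4*s**2) = 12*s**2)
m(-345) + t = 12*(-345)**2 - 15857/9989 = 12*119025 - 15857/9989 = 1428300 - 15857/9989 = 14267272843/9989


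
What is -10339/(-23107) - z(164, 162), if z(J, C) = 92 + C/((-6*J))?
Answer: -49474133/541364 ≈ -91.388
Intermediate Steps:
z(J, C) = 92 - C/(6*J) (z(J, C) = 92 + C*(-1/(6*J)) = 92 - C/(6*J))
-10339/(-23107) - z(164, 162) = -10339/(-23107) - (92 - ⅙*162/164) = -10339*(-1/23107) - (92 - ⅙*162*1/164) = 1477/3301 - (92 - 27/164) = 1477/3301 - 1*15061/164 = 1477/3301 - 15061/164 = -49474133/541364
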